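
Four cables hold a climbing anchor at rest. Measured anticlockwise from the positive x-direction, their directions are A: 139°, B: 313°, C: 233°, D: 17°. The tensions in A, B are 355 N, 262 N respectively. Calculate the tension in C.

T_C ≈ 112 N

Resolve: ΣF_x = 355 cos 139° + 262 cos 313° + T_C cos 233° + T_D cos 17° = 0.
        ΣF_y = 355 sin 139° + 262 sin 313° + T_C sin 233° + T_D sin 17° = 0.
The known terms sum to (-89.24, 41.29) N, so -0.6018 T_C + 0.9563 T_D = 89.24 and -0.7986 T_C + 0.2924 T_D = -41.29.
Solving simultaneously: T_C = 111.6 N, T_D = 163.5 N.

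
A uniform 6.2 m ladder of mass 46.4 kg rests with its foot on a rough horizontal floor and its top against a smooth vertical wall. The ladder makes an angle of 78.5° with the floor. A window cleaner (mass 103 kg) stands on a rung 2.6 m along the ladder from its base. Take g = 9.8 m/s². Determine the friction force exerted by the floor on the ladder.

f ≈ 132 N

Torques about the foot: N_wall · 6.2 sin 78.5° = 46.4×9.8×3.1 cos 78.5° + 103×9.8×2.6 cos 78.5° → N_wall = 132.38 N.
ΣF_x = 0: f_floor = N_wall = 132.38 N.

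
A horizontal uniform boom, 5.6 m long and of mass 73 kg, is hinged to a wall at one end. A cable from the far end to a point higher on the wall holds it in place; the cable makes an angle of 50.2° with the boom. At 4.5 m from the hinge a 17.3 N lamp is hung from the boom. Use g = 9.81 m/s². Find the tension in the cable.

Take torques about the hinge: T sin 50.2° · 5.6 = 73×9.81×2.8 + 17.3×4.5 = 2083 N·m.
So T = 2083 / (0.7683 × 5.6) = 484.15 N.

T ≈ 484 N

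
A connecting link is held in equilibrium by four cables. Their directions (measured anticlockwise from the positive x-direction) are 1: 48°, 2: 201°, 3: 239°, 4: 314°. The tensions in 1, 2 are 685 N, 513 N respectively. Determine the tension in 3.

Resolve: ΣF_x = 685 cos 48° + 513 cos 201° + T_3 cos 239° + T_4 cos 314° = 0.
        ΣF_y = 685 sin 48° + 513 sin 201° + T_3 sin 239° + T_4 sin 314° = 0.
The known terms sum to (-20.57, 325.2) N, so -0.5150 T_3 + 0.6947 T_4 = 20.57 and -0.8572 T_3 − 0.7193 T_4 = -325.2.
Solving simultaneously: T_3 = 218.6 N, T_4 = 191.7 N.

T_3 ≈ 219 N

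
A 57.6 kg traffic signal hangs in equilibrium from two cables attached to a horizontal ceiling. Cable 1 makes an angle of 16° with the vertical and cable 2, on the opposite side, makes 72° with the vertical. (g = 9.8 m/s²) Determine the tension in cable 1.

T_1 ≈ 537 N

Angles from the horizontal: cable 1 is 90° − 16° = 74°, cable 2 is 90° − 72° = 18°.
Weight W = 57.6 × 9.8 = 564.5 N acts straight down.
Horizontal: T_1 cos 74° = T_2 cos 18°  →  T_2 = 0.2898 T_1.
Vertical: T_1 sin 74° + T_2 sin 18° = 564.5.
Substituting the horizontal relation into the vertical equation gives 1.051 T_1 = 564.5, so T_1 = 537.2 N.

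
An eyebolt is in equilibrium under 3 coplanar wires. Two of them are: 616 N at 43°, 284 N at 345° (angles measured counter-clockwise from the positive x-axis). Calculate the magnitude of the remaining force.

F ≈ 803 N

Sum the known components: ΣF_x = 724.8 N, ΣF_y = 346.6 N.
For equilibrium the remaining force must supply (−ΣF_x, −ΣF_y) = (-724.8, -346.6) N.
Magnitude = √((-724.8)² + (-346.6)²) = 803.4 N; direction = atan2(-346.6, -724.8) = 205.6°.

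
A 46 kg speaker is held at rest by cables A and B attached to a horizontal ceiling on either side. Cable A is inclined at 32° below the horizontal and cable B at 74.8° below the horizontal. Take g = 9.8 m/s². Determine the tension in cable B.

Weight W = 46 × 9.8 = 450.8 N acts straight down.
Horizontal: T_A cos 32° = T_B cos 74.8°  →  T_A = 0.3092 T_B.
Vertical: T_A sin 32° + T_B sin 74.8° = 450.8.
Substituting the horizontal relation into the vertical equation gives 1.129 T_B = 450.8, so T_B = 399.3 N.

T_B ≈ 399 N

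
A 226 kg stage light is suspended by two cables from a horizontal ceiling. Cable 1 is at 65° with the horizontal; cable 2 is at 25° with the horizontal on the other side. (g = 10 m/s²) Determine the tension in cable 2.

Weight W = 226 × 10 = 2260 N acts straight down.
Horizontal: T_1 cos 65° = T_2 cos 25°  →  T_1 = 2.145 T_2.
Vertical: T_1 sin 65° + T_2 sin 25° = 2260.
Substituting the horizontal relation into the vertical equation gives 2.366 T_2 = 2260, so T_2 = 955.1 N.

T_2 ≈ 955 N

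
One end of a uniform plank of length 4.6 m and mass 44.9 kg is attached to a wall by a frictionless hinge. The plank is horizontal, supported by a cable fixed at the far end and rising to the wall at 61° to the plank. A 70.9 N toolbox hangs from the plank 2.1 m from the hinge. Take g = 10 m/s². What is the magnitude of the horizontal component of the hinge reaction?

H_x ≈ 142 N

Take torques about the hinge: T sin 61° · 4.6 = 44.9×10×2.3 + 70.9×2.1 = 1181.6 N·m.
So T = 1181.6 / (0.8746 × 4.6) = 293.69 N.
ΣF_x = 0: H_x = T cos 61° = 142.38 N.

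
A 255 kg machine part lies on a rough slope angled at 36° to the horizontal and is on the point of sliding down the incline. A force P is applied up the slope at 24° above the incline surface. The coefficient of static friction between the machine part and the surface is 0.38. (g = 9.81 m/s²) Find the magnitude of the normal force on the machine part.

N ≈ 1650 N

On the verge of sliding down the incline, friction equals μN and acts up the slope.
Perpendicular: N + P sin 24° = W cos 36° = 2024 N.
Along incline: P cos 24° + μN = W sin 36° with W sin 36° = 1470 N.
Solving the pair for P and N: P = 924 N, N = 1648 N (and f = μN = 626.2 N).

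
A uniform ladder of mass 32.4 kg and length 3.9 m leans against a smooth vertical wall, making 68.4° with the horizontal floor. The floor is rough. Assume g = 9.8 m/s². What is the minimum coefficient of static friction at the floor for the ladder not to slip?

μ_min ≈ 0.198

ΣF_y = 0: N_floor = 32.4×9.8 = 317.52 N.
Torques about the foot: N_wall · 3.9 sin 68.4° = 32.4×9.8×1.95 cos 68.4° → N_wall = 62.858 N.
ΣF_x = 0: f_floor = N_wall = 62.858 N.
μ_min = f_floor / N_floor = 62.858 / 317.52 = 0.198.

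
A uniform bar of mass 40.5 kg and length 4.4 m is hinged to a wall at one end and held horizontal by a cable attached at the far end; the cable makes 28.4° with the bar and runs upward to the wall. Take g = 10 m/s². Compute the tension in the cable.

T ≈ 426 N

Take torques about the hinge: T sin 28.4° · 4.4 = 40.5×10×2.2 = 891 N·m.
So T = 891 / (0.4756 × 4.4) = 425.76 N.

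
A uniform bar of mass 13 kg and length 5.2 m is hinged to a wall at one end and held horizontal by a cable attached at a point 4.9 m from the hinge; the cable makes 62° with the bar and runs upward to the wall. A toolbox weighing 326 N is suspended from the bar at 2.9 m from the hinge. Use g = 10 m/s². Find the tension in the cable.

T ≈ 297 N

Take torques about the hinge: T sin 62° · 4.9 = 13×10×2.6 + 326×2.9 = 1283.4 N·m.
So T = 1283.4 / (0.8829 × 4.9) = 296.64 N.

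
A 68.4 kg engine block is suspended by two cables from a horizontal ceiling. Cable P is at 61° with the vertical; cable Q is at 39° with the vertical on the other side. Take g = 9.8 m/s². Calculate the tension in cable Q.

Angles from the horizontal: cable P is 90° − 61° = 29°, cable Q is 90° − 39° = 51°.
Weight W = 68.4 × 9.8 = 670.3 N acts straight down.
Horizontal: T_P cos 29° = T_Q cos 51°  →  T_P = 0.7195 T_Q.
Vertical: T_P sin 29° + T_Q sin 51° = 670.3.
Substituting the horizontal relation into the vertical equation gives 1.126 T_Q = 670.3, so T_Q = 595.3 N.

T_Q ≈ 595 N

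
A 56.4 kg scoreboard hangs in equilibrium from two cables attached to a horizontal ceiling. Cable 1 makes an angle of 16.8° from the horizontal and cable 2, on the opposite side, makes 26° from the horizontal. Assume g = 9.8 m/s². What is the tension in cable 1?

T_1 ≈ 731 N

Weight W = 56.4 × 9.8 = 552.7 N acts straight down.
Horizontal: T_1 cos 16.8° = T_2 cos 26°  →  T_2 = 1.065 T_1.
Vertical: T_1 sin 16.8° + T_2 sin 26° = 552.7.
Substituting the horizontal relation into the vertical equation gives 0.7559 T_1 = 552.7, so T_1 = 731.2 N.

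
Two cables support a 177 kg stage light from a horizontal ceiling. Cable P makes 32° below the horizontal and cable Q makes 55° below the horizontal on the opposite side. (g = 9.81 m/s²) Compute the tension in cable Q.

T_Q ≈ 1470 N

Weight W = 177 × 9.81 = 1736 N acts straight down.
Horizontal: T_P cos 32° = T_Q cos 55°  →  T_P = 0.6763 T_Q.
Vertical: T_P sin 32° + T_Q sin 55° = 1736.
Substituting the horizontal relation into the vertical equation gives 1.178 T_Q = 1736, so T_Q = 1475 N.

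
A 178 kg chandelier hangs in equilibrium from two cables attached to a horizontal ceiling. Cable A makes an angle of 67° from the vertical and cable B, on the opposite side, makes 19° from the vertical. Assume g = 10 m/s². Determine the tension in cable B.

Angles from the horizontal: cable A is 90° − 67° = 23°, cable B is 90° − 19° = 71°.
Weight W = 178 × 10 = 1780 N acts straight down.
Horizontal: T_A cos 23° = T_B cos 71°  →  T_A = 0.3537 T_B.
Vertical: T_A sin 23° + T_B sin 71° = 1780.
Substituting the horizontal relation into the vertical equation gives 1.084 T_B = 1780, so T_B = 1642 N.

T_B ≈ 1640 N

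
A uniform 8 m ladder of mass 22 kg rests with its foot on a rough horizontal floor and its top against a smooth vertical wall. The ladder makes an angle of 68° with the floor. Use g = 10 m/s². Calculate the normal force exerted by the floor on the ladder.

N_floor ≈ 220 N

ΣF_y = 0: N_floor = 22×10 = 220 N.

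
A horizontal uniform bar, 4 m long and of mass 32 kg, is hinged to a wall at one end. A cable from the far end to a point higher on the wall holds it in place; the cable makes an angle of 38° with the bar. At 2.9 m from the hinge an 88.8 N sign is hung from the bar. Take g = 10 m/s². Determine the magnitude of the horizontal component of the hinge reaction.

Take torques about the hinge: T sin 38° · 4 = 32×10×2 + 88.8×2.9 = 897.52 N·m.
So T = 897.52 / (0.6157 × 4) = 364.45 N.
ΣF_x = 0: H_x = T cos 38° = 287.19 N.

H_x ≈ 287 N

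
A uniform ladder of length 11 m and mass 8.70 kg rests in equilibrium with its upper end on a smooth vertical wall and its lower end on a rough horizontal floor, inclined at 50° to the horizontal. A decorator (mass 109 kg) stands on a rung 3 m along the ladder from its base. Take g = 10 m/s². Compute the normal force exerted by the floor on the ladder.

N_floor ≈ 1180 N

ΣF_y = 0: N_floor = 8.70×10 + 109×10 = 1177 N.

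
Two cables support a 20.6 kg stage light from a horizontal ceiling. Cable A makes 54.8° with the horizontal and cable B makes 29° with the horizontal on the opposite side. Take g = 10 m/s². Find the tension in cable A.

Weight W = 20.6 × 10 = 206 N acts straight down.
Horizontal: T_A cos 54.8° = T_B cos 29°  →  T_B = 0.6591 T_A.
Vertical: T_A sin 54.8° + T_B sin 29° = 206.
Substituting the horizontal relation into the vertical equation gives 1.137 T_A = 206, so T_A = 181.2 N.

T_A ≈ 181 N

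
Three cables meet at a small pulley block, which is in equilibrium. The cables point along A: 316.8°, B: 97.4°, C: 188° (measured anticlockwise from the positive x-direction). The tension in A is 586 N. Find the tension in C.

Resolve: ΣF_x = 586 cos 316.8° + T_B cos 97.4° + T_C cos 188° = 0.
        ΣF_y = 586 sin 316.8° + T_B sin 97.4° + T_C sin 188° = 0.
The known terms sum to (427.2, -401.1) N, so -0.1288 T_B − 0.9903 T_C = -427.2 and 0.9917 T_B − 0.1392 T_C = 401.1.
Solving simultaneously: T_B = 456.7 N, T_C = 372 N.

T_C ≈ 372 N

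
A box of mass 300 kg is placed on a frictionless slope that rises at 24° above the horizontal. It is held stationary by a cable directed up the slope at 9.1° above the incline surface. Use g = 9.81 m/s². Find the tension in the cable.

Take axes along and perpendicular to the incline. Weight components: W sin 24° = 1197 N down-slope, W cos 24° = 2689 N into the surface.
Along incline: T cos 9.1° = W sin 24° → T = 1212 N.
Perpendicular: N = W cos 24° − T sin 9.1° = 2497 N.

T ≈ 1210 N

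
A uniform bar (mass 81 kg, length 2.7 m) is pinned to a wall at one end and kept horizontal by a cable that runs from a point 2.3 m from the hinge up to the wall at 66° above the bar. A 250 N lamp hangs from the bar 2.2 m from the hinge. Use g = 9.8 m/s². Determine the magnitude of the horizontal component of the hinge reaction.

Take torques about the hinge: T sin 66° · 2.3 = 81×9.8×1.35 + 250×2.2 = 1621.6 N·m.
So T = 1621.6 / (0.9135 × 2.3) = 771.78 N.
ΣF_x = 0: H_x = T cos 66° = 313.91 N.

H_x ≈ 314 N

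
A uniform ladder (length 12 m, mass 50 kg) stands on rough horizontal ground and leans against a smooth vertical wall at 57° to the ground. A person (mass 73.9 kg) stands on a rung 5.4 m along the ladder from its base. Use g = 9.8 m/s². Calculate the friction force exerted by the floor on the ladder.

f ≈ 371 N

Torques about the foot: N_wall · 12 sin 57° = 50×9.8×6 cos 57° + 73.9×9.8×5.4 cos 57° → N_wall = 370.75 N.
ΣF_x = 0: f_floor = N_wall = 370.75 N.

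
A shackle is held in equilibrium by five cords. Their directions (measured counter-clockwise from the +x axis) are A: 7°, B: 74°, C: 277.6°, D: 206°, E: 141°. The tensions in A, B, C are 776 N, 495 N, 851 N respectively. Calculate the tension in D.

Resolve: ΣF_x = 776 cos 7° + 495 cos 74° + 851 cos 277.6° + T_D cos 206° + T_E cos 141° = 0.
        ΣF_y = 776 sin 7° + 495 sin 74° + 851 sin 277.6° + T_D sin 206° + T_E sin 141° = 0.
The known terms sum to (1019, -273.1) N, so -0.8988 T_D − 0.7771 T_E = -1019 and -0.4384 T_D + 0.6293 T_E = 273.1.
Solving simultaneously: T_D = 473.5 N, T_E = 763.8 N.

T_D ≈ 474 N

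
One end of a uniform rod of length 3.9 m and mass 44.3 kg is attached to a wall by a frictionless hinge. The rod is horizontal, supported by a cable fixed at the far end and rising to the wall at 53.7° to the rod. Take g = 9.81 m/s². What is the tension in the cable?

Take torques about the hinge: T sin 53.7° · 3.9 = 44.3×9.81×1.95 = 847.44 N·m.
So T = 847.44 / (0.8059 × 3.9) = 269.62 N.

T ≈ 270 N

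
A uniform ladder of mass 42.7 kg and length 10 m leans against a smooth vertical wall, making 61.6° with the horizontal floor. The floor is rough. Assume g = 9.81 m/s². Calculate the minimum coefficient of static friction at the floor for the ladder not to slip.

μ_min ≈ 0.270

ΣF_y = 0: N_floor = 42.7×9.81 = 418.89 N.
Torques about the foot: N_wall · 10 sin 61.6° = 42.7×9.81×5 cos 61.6° → N_wall = 113.25 N.
ΣF_x = 0: f_floor = N_wall = 113.25 N.
μ_min = f_floor / N_floor = 113.25 / 418.89 = 0.2703.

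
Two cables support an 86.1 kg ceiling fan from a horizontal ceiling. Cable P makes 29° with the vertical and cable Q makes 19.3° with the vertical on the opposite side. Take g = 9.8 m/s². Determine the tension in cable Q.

Angles from the horizontal: cable P is 90° − 29° = 61°, cable Q is 90° − 19.3° = 70.7°.
Weight W = 86.1 × 9.8 = 843.8 N acts straight down.
Horizontal: T_P cos 61° = T_Q cos 70.7°  →  T_P = 0.6817 T_Q.
Vertical: T_P sin 61° + T_Q sin 70.7° = 843.8.
Substituting the horizontal relation into the vertical equation gives 1.54 T_Q = 843.8, so T_Q = 547.9 N.

T_Q ≈ 548 N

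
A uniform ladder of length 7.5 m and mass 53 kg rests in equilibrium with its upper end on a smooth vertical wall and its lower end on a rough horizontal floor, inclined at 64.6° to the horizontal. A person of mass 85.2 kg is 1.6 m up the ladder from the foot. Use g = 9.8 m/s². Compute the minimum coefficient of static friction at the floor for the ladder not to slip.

ΣF_y = 0: N_floor = 53×9.8 + 85.2×9.8 = 1354.4 N.
Torques about the foot: N_wall · 7.5 sin 64.6° = 53×9.8×3.75 cos 64.6° + 85.2×9.8×1.6 cos 64.6° → N_wall = 207.89 N.
ΣF_x = 0: f_floor = N_wall = 207.89 N.
μ_min = f_floor / N_floor = 207.89 / 1354.4 = 0.1535.

μ_min ≈ 0.154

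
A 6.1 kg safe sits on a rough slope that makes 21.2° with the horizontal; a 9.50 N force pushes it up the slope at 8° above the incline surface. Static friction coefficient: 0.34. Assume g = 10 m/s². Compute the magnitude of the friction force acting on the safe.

Axes along / perpendicular to the incline. W sin 21.2° = 22.06 N down-slope; W cos 21.2° = 56.87 N into the surface.
Perpendicular: N = W cos 21.2° − P sin 8° = 56.87 − 1.322 = 55.55 N.
Along incline: P cos 8° + f = W sin 21.2° (friction acts up-slope) → f = 22.06 − 9.408 = 12.65 N.
|f| = 12.65 N ≤ μN = 18.89 N, so the safe is indeed static.

f ≈ 12.7 N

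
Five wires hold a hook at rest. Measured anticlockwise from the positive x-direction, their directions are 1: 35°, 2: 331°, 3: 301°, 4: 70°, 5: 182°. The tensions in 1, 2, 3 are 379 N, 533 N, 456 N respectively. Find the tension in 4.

Resolve: ΣF_x = 379 cos 35° + 533 cos 331° + 456 cos 301° + T_4 cos 70° + T_5 cos 182° = 0.
        ΣF_y = 379 sin 35° + 533 sin 331° + 456 sin 301° + T_4 sin 70° + T_5 sin 182° = 0.
The known terms sum to (1011, -431.9) N, so 0.3420 T_4 − 0.9994 T_5 = -1011 and 0.9397 T_4 − 0.0349 T_5 = 431.9.
Solving simultaneously: T_4 = 503.6 N, T_5 = 1184 N.

T_4 ≈ 504 N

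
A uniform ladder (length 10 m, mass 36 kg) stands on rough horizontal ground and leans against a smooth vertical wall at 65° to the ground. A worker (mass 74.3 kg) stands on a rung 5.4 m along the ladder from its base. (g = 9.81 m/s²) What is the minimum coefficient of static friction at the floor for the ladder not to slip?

ΣF_y = 0: N_floor = 36×9.81 + 74.3×9.81 = 1082 N.
Torques about the foot: N_wall · 10 sin 65° = 36×9.81×5 cos 65° + 74.3×9.81×5.4 cos 65° → N_wall = 265.88 N.
ΣF_x = 0: f_floor = N_wall = 265.88 N.
μ_min = f_floor / N_floor = 265.88 / 1082 = 0.2457.

μ_min ≈ 0.246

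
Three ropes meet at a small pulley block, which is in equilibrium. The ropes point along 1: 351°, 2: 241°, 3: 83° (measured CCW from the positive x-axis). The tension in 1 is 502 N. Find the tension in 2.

Resolve: ΣF_x = 502 cos 351° + T_2 cos 241° + T_3 cos 83° = 0.
        ΣF_y = 502 sin 351° + T_2 sin 241° + T_3 sin 83° = 0.
The known terms sum to (495.8, -78.53) N, so -0.4848 T_2 + 0.1219 T_3 = -495.8 and -0.8746 T_2 + 0.9925 T_3 = 78.53.
Solving simultaneously: T_2 = 1339 N, T_3 = 1259 N.

T_2 ≈ 1340 N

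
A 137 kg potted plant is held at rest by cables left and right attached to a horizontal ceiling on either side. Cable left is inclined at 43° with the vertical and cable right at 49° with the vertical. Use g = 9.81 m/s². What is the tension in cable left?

Angles from the horizontal: cable left is 90° − 43° = 47°, cable right is 90° − 49° = 41°.
Weight W = 137 × 9.81 = 1344 N acts straight down.
Horizontal: T_left cos 47° = T_right cos 41°  →  T_right = 0.9037 T_left.
Vertical: T_left sin 47° + T_right sin 41° = 1344.
Substituting the horizontal relation into the vertical equation gives 1.324 T_left = 1344, so T_left = 1015 N.

T_left ≈ 1010 N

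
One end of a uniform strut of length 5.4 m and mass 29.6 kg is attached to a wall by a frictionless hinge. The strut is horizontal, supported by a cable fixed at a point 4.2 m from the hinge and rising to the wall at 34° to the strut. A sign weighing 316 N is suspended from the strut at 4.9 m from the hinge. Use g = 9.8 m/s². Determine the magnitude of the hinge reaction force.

|H| ≈ 825 N

Take torques about the hinge: T sin 34° · 4.2 = 29.6×9.8×2.7 + 316×4.9 = 2331.6 N·m.
So T = 2331.6 / (0.5592 × 4.2) = 992.76 N.
ΣF_x = 0: H_x = T cos 34° = 823.04 N.
ΣF_y = 0: H_y = (29.6×9.8 + 316) − T sin 34° = 606.08 − 555.15 = 50.933 N.
|H| = √(H_x² + H_y²) = √((823.04)² + (50.933)²) = 824.61 N.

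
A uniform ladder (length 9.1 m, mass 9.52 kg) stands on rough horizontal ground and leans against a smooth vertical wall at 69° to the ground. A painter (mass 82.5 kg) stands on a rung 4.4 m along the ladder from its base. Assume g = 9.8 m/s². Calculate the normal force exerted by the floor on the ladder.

ΣF_y = 0: N_floor = 9.52×9.8 + 82.5×9.8 = 901.8 N.

N_floor ≈ 902 N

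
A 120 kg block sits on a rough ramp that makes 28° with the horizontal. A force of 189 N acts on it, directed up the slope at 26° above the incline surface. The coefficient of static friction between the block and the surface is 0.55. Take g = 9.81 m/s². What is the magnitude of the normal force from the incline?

N ≈ 957 N

Axes along / perpendicular to the incline. W sin 28° = 552.7 N down-slope; W cos 28° = 1039 N into the surface.
Perpendicular: N = W cos 28° − P sin 26° = 1039 − 82.85 = 956.6 N.
Along incline: P cos 26° + f = W sin 28° (friction acts up-slope) → f = 552.7 − 169.9 = 382.8 N.
|f| = 382.8 N ≤ μN = 526.1 N, so the block is indeed static.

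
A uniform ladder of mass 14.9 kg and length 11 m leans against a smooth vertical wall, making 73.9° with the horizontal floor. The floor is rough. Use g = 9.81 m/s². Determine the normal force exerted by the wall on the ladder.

N_wall ≈ 21.1 N

Torques about the foot: N_wall · 11 sin 73.9° = 14.9×9.81×5.5 cos 73.9° → N_wall = 21.095 N.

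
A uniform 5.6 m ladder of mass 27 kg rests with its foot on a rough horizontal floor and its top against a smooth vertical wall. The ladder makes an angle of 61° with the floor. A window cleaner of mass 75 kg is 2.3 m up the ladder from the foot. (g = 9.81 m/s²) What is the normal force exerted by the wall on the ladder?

N_wall ≈ 241 N

Torques about the foot: N_wall · 5.6 sin 61° = 27×9.81×2.8 cos 61° + 75×9.81×2.3 cos 61° → N_wall = 240.91 N.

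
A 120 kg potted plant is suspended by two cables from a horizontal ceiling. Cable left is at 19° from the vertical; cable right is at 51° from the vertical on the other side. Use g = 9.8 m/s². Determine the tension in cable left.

T_left ≈ 973 N

Angles from the horizontal: cable left is 90° − 19° = 71°, cable right is 90° − 51° = 39°.
Weight W = 120 × 9.8 = 1176 N acts straight down.
Horizontal: T_left cos 71° = T_right cos 39°  →  T_right = 0.4189 T_left.
Vertical: T_left sin 71° + T_right sin 39° = 1176.
Substituting the horizontal relation into the vertical equation gives 1.209 T_left = 1176, so T_left = 972.6 N.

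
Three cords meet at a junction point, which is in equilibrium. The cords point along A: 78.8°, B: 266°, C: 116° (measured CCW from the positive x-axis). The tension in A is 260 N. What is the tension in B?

Resolve: ΣF_x = 260 cos 78.8° + T_B cos 266° + T_C cos 116° = 0.
        ΣF_y = 260 sin 78.8° + T_B sin 266° + T_C sin 116° = 0.
The known terms sum to (50.5, 255) N, so -0.0698 T_B − 0.4384 T_C = -50.5 and -0.9976 T_B + 0.8988 T_C = -255.
Solving simultaneously: T_B = 314.4 N, T_C = 65.17 N.

T_B ≈ 314 N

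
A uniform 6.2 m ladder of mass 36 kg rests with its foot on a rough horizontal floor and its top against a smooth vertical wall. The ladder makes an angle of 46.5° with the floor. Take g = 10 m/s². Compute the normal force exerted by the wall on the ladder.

Torques about the foot: N_wall · 6.2 sin 46.5° = 36×10×3.1 cos 46.5° → N_wall = 170.81 N.

N_wall ≈ 171 N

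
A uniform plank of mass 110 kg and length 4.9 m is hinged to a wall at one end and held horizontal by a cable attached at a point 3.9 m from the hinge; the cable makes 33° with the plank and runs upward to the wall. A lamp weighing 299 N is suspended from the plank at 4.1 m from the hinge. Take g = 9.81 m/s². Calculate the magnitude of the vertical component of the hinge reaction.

Take torques about the hinge: T sin 33° · 3.9 = 110×9.81×2.45 + 299×4.1 = 3869.7 N·m.
So T = 3869.7 / (0.5446 × 3.9) = 1821.8 N.
ΣF_y = 0: H_y = (110×9.81 + 299) − T sin 33° = 1378.1 − 992.23 = 385.87 N.

|H_y| ≈ 386 N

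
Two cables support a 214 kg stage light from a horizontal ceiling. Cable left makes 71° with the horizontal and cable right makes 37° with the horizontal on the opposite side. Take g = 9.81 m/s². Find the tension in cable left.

Weight W = 214 × 9.81 = 2099 N acts straight down.
Horizontal: T_left cos 71° = T_right cos 37°  →  T_right = 0.4077 T_left.
Vertical: T_left sin 71° + T_right sin 37° = 2099.
Substituting the horizontal relation into the vertical equation gives 1.191 T_left = 2099, so T_left = 1763 N.

T_left ≈ 1760 N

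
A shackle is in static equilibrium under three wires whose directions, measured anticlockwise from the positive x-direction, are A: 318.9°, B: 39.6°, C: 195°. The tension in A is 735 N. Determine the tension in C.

T_C ≈ 1740 N

Resolve: ΣF_x = 735 cos 318.9° + T_B cos 39.6° + T_C cos 195° = 0.
        ΣF_y = 735 sin 318.9° + T_B sin 39.6° + T_C sin 195° = 0.
The known terms sum to (553.9, -483.2) N, so 0.7705 T_B − 0.9659 T_C = -553.9 and 0.6374 T_B − 0.2588 T_C = 483.2.
Solving simultaneously: T_B = 1465 N, T_C = 1742 N.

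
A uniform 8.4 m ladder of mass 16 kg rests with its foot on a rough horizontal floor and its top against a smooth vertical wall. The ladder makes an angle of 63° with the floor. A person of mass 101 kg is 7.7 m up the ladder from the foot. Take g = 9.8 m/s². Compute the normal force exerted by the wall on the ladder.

N_wall ≈ 502 N

Torques about the foot: N_wall · 8.4 sin 63° = 16×9.8×4.2 cos 63° + 101×9.8×7.7 cos 63° → N_wall = 502.25 N.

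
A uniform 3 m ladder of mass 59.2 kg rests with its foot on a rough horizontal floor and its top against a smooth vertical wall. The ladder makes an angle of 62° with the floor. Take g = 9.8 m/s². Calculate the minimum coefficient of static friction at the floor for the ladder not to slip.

μ_min ≈ 0.266

ΣF_y = 0: N_floor = 59.2×9.8 = 580.16 N.
Torques about the foot: N_wall · 3 sin 62° = 59.2×9.8×1.5 cos 62° → N_wall = 154.24 N.
ΣF_x = 0: f_floor = N_wall = 154.24 N.
μ_min = f_floor / N_floor = 154.24 / 580.16 = 0.2659.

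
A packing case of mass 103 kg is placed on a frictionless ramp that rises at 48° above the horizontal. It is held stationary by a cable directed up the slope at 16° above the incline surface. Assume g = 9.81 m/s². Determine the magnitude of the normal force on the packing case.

Take axes along and perpendicular to the incline. Weight components: W sin 48° = 750.9 N down-slope, W cos 48° = 676.1 N into the surface.
Along incline: T cos 16° = W sin 48° → T = 781.2 N.
Perpendicular: N = W cos 48° − T sin 16° = 460.8 N.

N ≈ 461 N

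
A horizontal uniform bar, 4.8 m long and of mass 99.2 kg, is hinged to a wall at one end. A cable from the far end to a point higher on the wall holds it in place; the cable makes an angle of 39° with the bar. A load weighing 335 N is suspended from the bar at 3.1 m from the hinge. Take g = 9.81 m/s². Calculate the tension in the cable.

Take torques about the hinge: T sin 39° · 4.8 = 99.2×9.81×2.4 + 335×3.1 = 3374.1 N·m.
So T = 3374.1 / (0.6293 × 4.8) = 1117 N.

T ≈ 1120 N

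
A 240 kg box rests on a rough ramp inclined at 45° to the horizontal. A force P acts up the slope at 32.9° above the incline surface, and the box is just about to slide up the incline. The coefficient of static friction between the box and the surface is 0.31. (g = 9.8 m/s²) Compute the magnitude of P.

On the verge of sliding up the incline, friction equals μN and acts down the slope.
Perpendicular: N + P sin 32.9° = W cos 45° = 1663 N.
Along incline: P cos 32.9° = W sin 45° + μN  with W sin 45° = 1663 N.
Solving the pair for P and N: P = 2161 N, N = 489.1 N (and f = μN = 151.6 N).

P ≈ 2160 N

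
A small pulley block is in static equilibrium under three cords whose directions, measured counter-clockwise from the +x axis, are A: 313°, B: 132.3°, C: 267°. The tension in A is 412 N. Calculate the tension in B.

T_B ≈ 417 N

Resolve: ΣF_x = 412 cos 313° + T_B cos 132.3° + T_C cos 267° = 0.
        ΣF_y = 412 sin 313° + T_B sin 132.3° + T_C sin 267° = 0.
The known terms sum to (281, -301.3) N, so -0.6730 T_B − 0.0523 T_C = -281 and 0.7396 T_B − 0.9986 T_C = 301.3.
Solving simultaneously: T_B = 417 N, T_C = 7.081 N.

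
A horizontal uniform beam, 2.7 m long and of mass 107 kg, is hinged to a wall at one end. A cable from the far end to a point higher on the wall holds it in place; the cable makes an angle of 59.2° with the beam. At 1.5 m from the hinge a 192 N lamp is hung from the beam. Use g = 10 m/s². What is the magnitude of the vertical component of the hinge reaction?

|H_y| ≈ 620 N

Take torques about the hinge: T sin 59.2° · 2.7 = 107×10×1.35 + 192×1.5 = 1732.5 N·m.
So T = 1732.5 / (0.8590 × 2.7) = 747.03 N.
ΣF_y = 0: H_y = (107×10 + 192) − T sin 59.2° = 1262 − 641.67 = 620.33 N.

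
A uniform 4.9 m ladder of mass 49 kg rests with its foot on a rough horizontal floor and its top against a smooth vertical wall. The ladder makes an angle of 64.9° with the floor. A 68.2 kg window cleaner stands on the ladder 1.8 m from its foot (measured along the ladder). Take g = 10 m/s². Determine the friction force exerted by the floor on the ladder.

f ≈ 232 N

Torques about the foot: N_wall · 4.9 sin 64.9° = 49×10×2.45 cos 64.9° + 68.2×10×1.8 cos 64.9° → N_wall = 232.12 N.
ΣF_x = 0: f_floor = N_wall = 232.12 N.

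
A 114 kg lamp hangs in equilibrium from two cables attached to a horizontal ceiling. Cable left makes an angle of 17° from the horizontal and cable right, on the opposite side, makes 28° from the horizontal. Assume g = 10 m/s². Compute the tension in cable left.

Weight W = 114 × 10 = 1140 N acts straight down.
Horizontal: T_left cos 17° = T_right cos 28°  →  T_right = 1.083 T_left.
Vertical: T_left sin 17° + T_right sin 28° = 1140.
Substituting the horizontal relation into the vertical equation gives 0.8008 T_left = 1140, so T_left = 1423 N.

T_left ≈ 1420 N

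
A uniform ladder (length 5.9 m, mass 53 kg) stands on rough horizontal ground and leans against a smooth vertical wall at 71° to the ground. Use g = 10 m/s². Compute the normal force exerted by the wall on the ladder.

N_wall ≈ 91.2 N

Torques about the foot: N_wall · 5.9 sin 71° = 53×10×2.95 cos 71° → N_wall = 91.247 N.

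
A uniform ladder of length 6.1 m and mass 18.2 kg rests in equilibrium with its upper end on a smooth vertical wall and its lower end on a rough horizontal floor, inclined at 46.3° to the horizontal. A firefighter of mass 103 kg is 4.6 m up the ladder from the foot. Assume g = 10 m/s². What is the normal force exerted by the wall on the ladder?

Torques about the foot: N_wall · 6.1 sin 46.3° = 18.2×10×3.05 cos 46.3° + 103×10×4.6 cos 46.3° → N_wall = 829.21 N.

N_wall ≈ 829 N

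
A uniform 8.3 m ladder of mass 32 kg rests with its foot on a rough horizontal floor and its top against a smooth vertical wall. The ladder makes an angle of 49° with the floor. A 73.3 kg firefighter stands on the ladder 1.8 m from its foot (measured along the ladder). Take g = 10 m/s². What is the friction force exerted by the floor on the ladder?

Torques about the foot: N_wall · 8.3 sin 49° = 32×10×4.15 cos 49° + 73.3×10×1.8 cos 49° → N_wall = 277.27 N.
ΣF_x = 0: f_floor = N_wall = 277.27 N.

f ≈ 277 N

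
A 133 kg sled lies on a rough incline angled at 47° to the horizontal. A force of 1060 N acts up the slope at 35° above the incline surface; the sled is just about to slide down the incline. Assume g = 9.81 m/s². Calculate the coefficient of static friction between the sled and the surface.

On the verge of sliding down the incline, friction is at its maximum μN and acts up the slope.
Perpendicular to incline: N = W cos 47° − P sin 35° = 889.8 − 608 = 281.8 N.
Along incline: P cos 35° + μN = W sin 47° → μ = (W sin 47° − P cos 35°) / N = 0.3049.

μ ≈ 0.305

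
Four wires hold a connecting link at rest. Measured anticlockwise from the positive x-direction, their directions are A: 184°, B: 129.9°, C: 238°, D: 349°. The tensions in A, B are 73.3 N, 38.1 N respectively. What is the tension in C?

Resolve: ΣF_x = 73.3 cos 184° + 38.1 cos 129.9° + T_C cos 238° + T_D cos 349° = 0.
        ΣF_y = 73.3 sin 184° + 38.1 sin 129.9° + T_C sin 238° + T_D sin 349° = 0.
The known terms sum to (-97.56, 24.12) N, so -0.5299 T_C + 0.9816 T_D = 97.56 and -0.8480 T_C − 0.1908 T_D = -24.12.
Solving simultaneously: T_C = 5.417 N, T_D = 102.3 N.

T_C ≈ 5.42 N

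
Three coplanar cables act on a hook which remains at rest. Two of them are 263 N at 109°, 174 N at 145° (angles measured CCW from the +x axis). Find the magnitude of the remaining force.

F ≈ 417 N

Sum the known components: ΣF_x = -228.2 N, ΣF_y = 348.5 N.
For equilibrium the remaining force must supply (−ΣF_x, −ΣF_y) = (228.2, -348.5) N.
Magnitude = √((228.2)² + (-348.5)²) = 416.5 N; direction = atan2(-348.5, 228.2) = 303.2°.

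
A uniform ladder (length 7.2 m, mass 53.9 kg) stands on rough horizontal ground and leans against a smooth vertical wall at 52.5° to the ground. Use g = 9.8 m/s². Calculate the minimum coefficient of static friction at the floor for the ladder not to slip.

μ_min ≈ 0.384

ΣF_y = 0: N_floor = 53.9×9.8 = 528.22 N.
Torques about the foot: N_wall · 7.2 sin 52.5° = 53.9×9.8×3.6 cos 52.5° → N_wall = 202.66 N.
ΣF_x = 0: f_floor = N_wall = 202.66 N.
μ_min = f_floor / N_floor = 202.66 / 528.22 = 0.3837.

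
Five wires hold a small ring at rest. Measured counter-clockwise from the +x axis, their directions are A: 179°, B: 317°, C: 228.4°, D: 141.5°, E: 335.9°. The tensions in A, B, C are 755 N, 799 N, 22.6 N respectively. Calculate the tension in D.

Resolve: ΣF_x = 755 cos 179° + 799 cos 317° + 22.6 cos 228.4° + T_D cos 141.5° + T_E cos 335.9° = 0.
        ΣF_y = 755 sin 179° + 799 sin 317° + 22.6 sin 228.4° + T_D sin 141.5° + T_E sin 335.9° = 0.
The known terms sum to (-185.5, -548.6) N, so -0.7826 T_D + 0.9128 T_E = 185.5 and 0.6225 T_D − 0.4083 T_E = 548.6.
Solving simultaneously: T_D = 2318 N, T_E = 2191 N.

T_D ≈ 2320 N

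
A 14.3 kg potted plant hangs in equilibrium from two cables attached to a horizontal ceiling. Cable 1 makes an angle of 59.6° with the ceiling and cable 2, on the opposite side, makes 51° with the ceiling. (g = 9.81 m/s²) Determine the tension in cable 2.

Weight W = 14.3 × 9.81 = 140.3 N acts straight down.
Horizontal: T_1 cos 59.6° = T_2 cos 51°  →  T_1 = 1.244 T_2.
Vertical: T_1 sin 59.6° + T_2 sin 51° = 140.3.
Substituting the horizontal relation into the vertical equation gives 1.85 T_2 = 140.3, so T_2 = 75.84 N.

T_2 ≈ 75.8 N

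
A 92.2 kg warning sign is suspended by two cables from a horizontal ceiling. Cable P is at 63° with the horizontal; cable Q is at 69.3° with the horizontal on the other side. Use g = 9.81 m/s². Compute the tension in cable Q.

Weight W = 92.2 × 9.81 = 904.5 N acts straight down.
Horizontal: T_P cos 63° = T_Q cos 69.3°  →  T_P = 0.7786 T_Q.
Vertical: T_P sin 63° + T_Q sin 69.3° = 904.5.
Substituting the horizontal relation into the vertical equation gives 1.629 T_Q = 904.5, so T_Q = 555.2 N.

T_Q ≈ 555 N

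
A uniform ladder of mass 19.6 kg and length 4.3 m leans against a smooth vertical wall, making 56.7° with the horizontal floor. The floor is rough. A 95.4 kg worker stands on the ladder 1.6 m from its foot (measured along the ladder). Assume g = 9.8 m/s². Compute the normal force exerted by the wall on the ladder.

N_wall ≈ 292 N

Torques about the foot: N_wall · 4.3 sin 56.7° = 19.6×9.8×2.15 cos 56.7° + 95.4×9.8×1.6 cos 56.7° → N_wall = 291.6 N.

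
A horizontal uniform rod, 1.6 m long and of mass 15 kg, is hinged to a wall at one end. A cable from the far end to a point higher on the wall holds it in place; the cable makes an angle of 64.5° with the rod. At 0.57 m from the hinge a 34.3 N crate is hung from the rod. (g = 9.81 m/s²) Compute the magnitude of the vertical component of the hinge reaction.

|H_y| ≈ 95.7 N

Take torques about the hinge: T sin 64.5° · 1.6 = 15×9.81×0.8 + 34.3×0.57 = 137.27 N·m.
So T = 137.27 / (0.9026 × 1.6) = 95.054 N.
ΣF_y = 0: H_y = (15×9.81 + 34.3) − T sin 64.5° = 181.45 − 85.794 = 95.656 N.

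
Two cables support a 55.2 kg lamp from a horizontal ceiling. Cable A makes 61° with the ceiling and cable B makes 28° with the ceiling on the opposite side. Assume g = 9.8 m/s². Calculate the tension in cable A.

T_A ≈ 478 N

Weight W = 55.2 × 9.8 = 541 N acts straight down.
Horizontal: T_A cos 61° = T_B cos 28°  →  T_B = 0.5491 T_A.
Vertical: T_A sin 61° + T_B sin 28° = 541.
Substituting the horizontal relation into the vertical equation gives 1.132 T_A = 541, so T_A = 477.7 N.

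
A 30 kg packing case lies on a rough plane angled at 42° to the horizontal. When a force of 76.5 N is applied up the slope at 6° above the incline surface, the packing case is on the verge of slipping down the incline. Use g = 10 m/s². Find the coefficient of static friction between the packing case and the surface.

On the verge of sliding down the incline, friction is at its maximum μN and acts up the slope.
Perpendicular to incline: N = W cos 42° − P sin 6° = 222.9 − 7.996 = 214.9 N.
Along incline: P cos 6° + μN = W sin 42° → μ = (W sin 42° − P cos 6°) / N = 0.5799.

μ ≈ 0.580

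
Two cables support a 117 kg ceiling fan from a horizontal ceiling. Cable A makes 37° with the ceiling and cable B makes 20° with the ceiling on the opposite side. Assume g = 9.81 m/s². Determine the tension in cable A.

T_A ≈ 1290 N

Weight W = 117 × 9.81 = 1148 N acts straight down.
Horizontal: T_A cos 37° = T_B cos 20°  →  T_B = 0.8499 T_A.
Vertical: T_A sin 37° + T_B sin 20° = 1148.
Substituting the horizontal relation into the vertical equation gives 0.8925 T_A = 1148, so T_A = 1286 N.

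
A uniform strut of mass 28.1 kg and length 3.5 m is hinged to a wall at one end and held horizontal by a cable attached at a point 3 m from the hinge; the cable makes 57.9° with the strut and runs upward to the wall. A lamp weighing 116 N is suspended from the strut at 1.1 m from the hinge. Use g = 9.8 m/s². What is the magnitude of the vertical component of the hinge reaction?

Take torques about the hinge: T sin 57.9° · 3 = 28.1×9.8×1.75 + 116×1.1 = 609.52 N·m.
So T = 609.52 / (0.8471 × 3) = 239.84 N.
ΣF_y = 0: H_y = (28.1×9.8 + 116) − T sin 57.9° = 391.38 − 203.17 = 188.21 N.

|H_y| ≈ 188 N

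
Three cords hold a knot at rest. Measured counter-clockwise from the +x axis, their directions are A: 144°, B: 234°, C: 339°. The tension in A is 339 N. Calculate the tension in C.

Resolve: ΣF_x = 339 cos 144° + T_B cos 234° + T_C cos 339° = 0.
        ΣF_y = 339 sin 144° + T_B sin 234° + T_C sin 339° = 0.
The known terms sum to (-274.3, 199.3) N, so -0.5878 T_B + 0.9336 T_C = 274.3 and -0.8090 T_B − 0.3584 T_C = -199.3.
Solving simultaneously: T_B = 90.83 N, T_C = 351 N.

T_C ≈ 351 N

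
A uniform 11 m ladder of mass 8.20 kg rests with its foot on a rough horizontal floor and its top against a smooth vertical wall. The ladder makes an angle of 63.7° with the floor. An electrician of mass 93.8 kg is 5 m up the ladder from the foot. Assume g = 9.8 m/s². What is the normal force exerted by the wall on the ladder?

Torques about the foot: N_wall · 11 sin 63.7° = 8.20×9.8×5.5 cos 63.7° + 93.8×9.8×5 cos 63.7° → N_wall = 226.37 N.

N_wall ≈ 226 N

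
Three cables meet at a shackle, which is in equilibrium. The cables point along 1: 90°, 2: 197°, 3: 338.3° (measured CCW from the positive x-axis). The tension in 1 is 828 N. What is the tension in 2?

T_2 ≈ 1230 N

Resolve: ΣF_x = 828 cos 90° + T_2 cos 197° + T_3 cos 338.3° = 0.
        ΣF_y = 828 sin 90° + T_2 sin 197° + T_3 sin 338.3° = 0.
The known terms sum to (0, 828) N, so -0.9563 T_2 + 0.9291 T_3 = 0 and -0.2924 T_2 − 0.3697 T_3 = -828.
Solving simultaneously: T_2 = 1230 N, T_3 = 1266 N.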